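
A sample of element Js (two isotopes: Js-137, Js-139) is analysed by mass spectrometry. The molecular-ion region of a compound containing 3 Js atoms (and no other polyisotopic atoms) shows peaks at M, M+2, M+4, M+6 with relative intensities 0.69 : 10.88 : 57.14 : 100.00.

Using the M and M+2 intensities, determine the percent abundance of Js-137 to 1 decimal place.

If p is the fraction of Js that is Js-137, then I(M+2)/I(M) = [C(3,1)·p^2·(1−p)] / p^3 = 3·(1−p)/p = 10.88/0.69 = 15.7681
(1−p)/p = 15.7681/3 = 5.2560  ⇒  p = 1/(1 + 5.2560) = 0.1598
Js-137: 16.0%, Js-139: 84.0%.

16.0%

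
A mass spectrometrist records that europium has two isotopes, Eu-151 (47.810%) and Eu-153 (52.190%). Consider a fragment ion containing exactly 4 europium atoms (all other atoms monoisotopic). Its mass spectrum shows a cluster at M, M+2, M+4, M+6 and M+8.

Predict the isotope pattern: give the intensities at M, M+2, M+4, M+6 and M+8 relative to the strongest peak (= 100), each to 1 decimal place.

Expanding (0.47810 + 0.52190)^4:
P(M) = 0.47810^4 = 0.052249
P(M+2) = 4 × 0.47810^3 × 0.52190^1 = 0.228141
P(M+4) = 6 × 0.47810^2 × 0.52190^2 = 0.373563
P(M+6) = 4 × 0.47810^1 × 0.52190^3 = 0.271857
P(M+8) = 0.52190^4 = 0.074191
The M+4 peak is largest (0.373563); scaling to 100 gives 14.0 : 61.1 : 100.0 : 72.8 : 19.9.

14.0 : 61.1 : 100.0 : 72.8 : 19.9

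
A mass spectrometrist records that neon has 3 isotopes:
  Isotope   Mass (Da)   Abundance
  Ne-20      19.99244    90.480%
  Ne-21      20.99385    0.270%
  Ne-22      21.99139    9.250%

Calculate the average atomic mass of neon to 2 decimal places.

20.18 Da

Weight each isotope mass by its fractional abundance: 0.90480 × 19.99244 + 0.00270 × 20.99385 + 0.09250 × 21.99139
= 18.089160 + 0.056683 + 2.034204 = 20.180047 Da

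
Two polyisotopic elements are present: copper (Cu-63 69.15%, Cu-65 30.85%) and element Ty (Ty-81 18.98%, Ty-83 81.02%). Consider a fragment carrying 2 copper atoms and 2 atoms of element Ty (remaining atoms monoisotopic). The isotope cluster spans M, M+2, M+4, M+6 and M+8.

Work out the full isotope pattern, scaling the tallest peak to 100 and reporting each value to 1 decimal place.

Copper pattern (n=2): 0.47817225 : 0.4266555 : 0.09517225
Element Ty pattern (n=2): 0.03602404 : 0.30755192 : 0.65642404
Convolve the two distributions (both contribute in 2-u steps):
  M: 0.47817225×0.03602404 = 0.017226
  M+2: 0.47817225×0.30755192 + 0.4266555×0.03602404 = 0.162433
  M+4: 0.47817225×0.65642404 + 0.4266555×0.30755192 + 0.09517225×0.03602404 = 0.448531
  M+6: 0.4266555×0.65642404 + 0.09517225×0.30755192 = 0.309337
  M+8: 0.09517225×0.65642404 = 0.062473
Scale to base peak (0.448531) = 100: 3.8 : 36.2 : 100.0 : 69.0 : 13.9

3.8 : 36.2 : 100.0 : 69.0 : 13.9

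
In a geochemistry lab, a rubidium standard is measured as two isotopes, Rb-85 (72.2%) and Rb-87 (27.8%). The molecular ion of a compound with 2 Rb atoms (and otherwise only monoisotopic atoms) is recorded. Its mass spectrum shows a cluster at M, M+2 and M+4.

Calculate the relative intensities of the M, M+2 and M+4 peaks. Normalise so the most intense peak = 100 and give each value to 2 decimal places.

Expanding (0.722 + 0.278)^2:
P(M) = 0.722^2 = 0.521284
P(M+2) = 2 × 0.722^1 × 0.278^1 = 0.401432
P(M+4) = 0.278^2 = 0.077284
The M peak is largest (0.521284); scaling to 100 gives 100.00 : 77.01 : 14.83.

100.00 : 77.01 : 14.83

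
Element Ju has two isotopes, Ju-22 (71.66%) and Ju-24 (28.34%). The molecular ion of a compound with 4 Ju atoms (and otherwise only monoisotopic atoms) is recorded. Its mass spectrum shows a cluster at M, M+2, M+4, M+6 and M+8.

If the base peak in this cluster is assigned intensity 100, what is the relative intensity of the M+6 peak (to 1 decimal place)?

Term probabilities: M 0.2637, M+2 0.4171, M+4 0.2475, M+6 0.0652, M+8 0.0065. Base peak = M+2.
P(M+2) = C(4,1) × 0.7166^3 × 0.2834^1 = 4 × 0.36798525 × 0.2834 = 0.417148 (base)
P(M+6) = C(4,3) × 0.7166^1 × 0.2834^3 = 4 × 0.7166 × 0.02276143 = 0.065243
Relative intensity = 0.065243 / 0.417148 × 100 = 15.6

15.6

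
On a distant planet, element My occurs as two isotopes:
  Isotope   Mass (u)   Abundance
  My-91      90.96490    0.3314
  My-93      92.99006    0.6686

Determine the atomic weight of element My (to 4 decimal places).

92.3189 u

Average mass = Σ (abundance × isotope mass) = 0.3314 × 90.96490 + 0.6686 × 92.99006
= 30.145768 + 62.173154 = 92.318922 u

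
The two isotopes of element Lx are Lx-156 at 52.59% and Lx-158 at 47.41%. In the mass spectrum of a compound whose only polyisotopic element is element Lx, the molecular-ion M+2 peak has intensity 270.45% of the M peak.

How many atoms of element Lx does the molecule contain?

The M+2/M ratio from n Lx atoms is n · q/p = n · 0.4741/0.5259.
n = 2.7045 × 0.5259/0.4741 = 3.00 ≈ 3

3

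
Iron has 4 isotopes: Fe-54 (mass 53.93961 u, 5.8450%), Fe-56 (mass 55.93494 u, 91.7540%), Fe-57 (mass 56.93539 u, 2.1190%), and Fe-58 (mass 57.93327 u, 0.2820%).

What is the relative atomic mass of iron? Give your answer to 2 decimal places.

Average mass = Σ (abundance × isotope mass) = 0.058450 × 53.93961 + 0.917540 × 55.93494 + 0.021190 × 56.93539 + 0.002820 × 57.93327
= 3.152770 + 51.322545 + 1.206461 + 0.163372 = 55.845148 u

55.85 u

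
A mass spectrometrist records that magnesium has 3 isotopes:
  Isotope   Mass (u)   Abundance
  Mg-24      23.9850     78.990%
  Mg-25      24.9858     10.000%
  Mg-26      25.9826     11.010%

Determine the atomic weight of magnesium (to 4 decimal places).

24.3050 u

Ar = Σ fᵢ·mᵢ = 0.78990 × 23.9850 + 0.10000 × 24.9858 + 0.11010 × 25.9826
= 18.94575 + 2.49858 + 2.86068 = 24.30501 u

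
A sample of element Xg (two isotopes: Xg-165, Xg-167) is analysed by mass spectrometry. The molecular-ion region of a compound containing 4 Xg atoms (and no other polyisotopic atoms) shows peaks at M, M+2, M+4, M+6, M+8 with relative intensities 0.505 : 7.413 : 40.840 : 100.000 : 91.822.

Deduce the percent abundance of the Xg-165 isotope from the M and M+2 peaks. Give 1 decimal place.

If p is the fraction of Xg that is Xg-165, then I(M+2)/I(M) = [C(4,1)·p^3·(1−p)] / p^4 = 4·(1−p)/p = 7.413/0.505 = 14.6792
(1−p)/p = 14.6792/4 = 3.6698  ⇒  p = 1/(1 + 3.6698) = 0.2141
Xg-165: 21.4%, Xg-167: 78.6%.

21.4%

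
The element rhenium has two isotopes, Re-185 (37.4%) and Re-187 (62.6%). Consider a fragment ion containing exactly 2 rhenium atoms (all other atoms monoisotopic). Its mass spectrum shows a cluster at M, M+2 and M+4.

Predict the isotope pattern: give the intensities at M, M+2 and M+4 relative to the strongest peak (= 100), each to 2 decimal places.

29.87 : 100.00 : 83.69

The 2 Re atoms are independent, so intensities follow the terms of (0.374 + 0.626)^2.
P(M) = 0.374^2 = 0.139876
P(M+2) = 2 × 0.374^1 × 0.626^1 = 0.468248
P(M+4) = 0.626^2 = 0.391876
The M+2 peak is largest (0.468248); scaling to 100 gives 29.87 : 100.00 : 83.69.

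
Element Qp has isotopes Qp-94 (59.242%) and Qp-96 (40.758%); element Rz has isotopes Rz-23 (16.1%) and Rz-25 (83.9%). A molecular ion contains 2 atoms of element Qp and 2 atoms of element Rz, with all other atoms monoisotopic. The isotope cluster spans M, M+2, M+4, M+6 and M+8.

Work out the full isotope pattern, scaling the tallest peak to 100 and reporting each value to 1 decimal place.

Element Qp pattern (n=2): 0.35096146 : 0.48291709 : 0.16612146
Element Rz pattern (n=2): 0.025921 : 0.270158 : 0.703921
Convolve the two distributions (both contribute in 2-u steps):
  M: 0.35096146×0.025921 = 0.009097
  M+2: 0.35096146×0.270158 + 0.48291709×0.025921 = 0.107333
  M+4: 0.35096146×0.703921 + 0.48291709×0.270158 + 0.16612146×0.025921 = 0.381819
  M+6: 0.48291709×0.703921 + 0.16612146×0.270158 = 0.384815
  M+8: 0.16612146×0.703921 = 0.116936
Scale to base peak (0.384815) = 100: 2.4 : 27.9 : 99.2 : 100.0 : 30.4

2.4 : 27.9 : 99.2 : 100.0 : 30.4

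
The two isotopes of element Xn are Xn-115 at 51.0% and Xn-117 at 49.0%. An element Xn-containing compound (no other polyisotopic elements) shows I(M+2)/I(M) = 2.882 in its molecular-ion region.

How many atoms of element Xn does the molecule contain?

3

With n Xn atoms, P(M+2)/P(M) = C(n,1)·p^(n−1)q / p^n = n·q/p = n · 0.490/0.510.
n = 2.882 × 0.510/0.490 = 3.00 ≈ 3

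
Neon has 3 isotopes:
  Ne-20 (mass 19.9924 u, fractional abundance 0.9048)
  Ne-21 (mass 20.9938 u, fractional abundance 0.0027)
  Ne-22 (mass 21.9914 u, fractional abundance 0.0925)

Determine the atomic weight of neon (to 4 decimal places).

20.1800 u

The abundance-weighted mean is 0.9048 × 19.9924 + 0.0027 × 20.9938 + 0.0925 × 21.9914
= 18.08912 + 0.05668 + 2.03420 = 20.18000 u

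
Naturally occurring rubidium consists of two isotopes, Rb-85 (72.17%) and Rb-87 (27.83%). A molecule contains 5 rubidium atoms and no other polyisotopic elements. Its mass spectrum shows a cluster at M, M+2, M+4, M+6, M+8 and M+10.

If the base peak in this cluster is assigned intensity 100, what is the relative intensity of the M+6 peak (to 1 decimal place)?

Term probabilities: M 0.1958, M+2 0.3775, M+4 0.2911, M+6 0.1123, M+8 0.0216, M+10 0.0017. Base peak = M+2.
P(M+2) = C(5,1) × 0.7217^4 × 0.2783^1 = 5 × 0.27128565 × 0.2783 = 0.377494 (base)
P(M+6) = C(5,3) × 0.7217^2 × 0.2783^3 = 10 × 0.52085089 × 0.02155458 = 0.112267
Relative intensity = 0.112267 / 0.377494 × 100 = 29.7

29.7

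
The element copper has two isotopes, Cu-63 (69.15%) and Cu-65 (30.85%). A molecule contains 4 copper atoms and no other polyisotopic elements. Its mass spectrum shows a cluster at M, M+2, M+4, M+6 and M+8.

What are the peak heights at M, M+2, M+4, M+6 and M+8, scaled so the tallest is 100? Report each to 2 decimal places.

56.04 : 100.00 : 66.92 : 19.90 : 2.22

Each Cu atom is independently Cu-63 (p = 0.6915) or Cu-65 (q = 0.3085); the cluster is the binomial expansion (p + q)^4.
P(M) = 0.6915^4 = 0.228649
P(M+2) = 4 × 0.6915^3 × 0.3085^1 = 0.408030
P(M+4) = 6 × 0.6915^2 × 0.3085^2 = 0.273052
P(M+6) = 4 × 0.6915^1 × 0.3085^3 = 0.081212
P(M+8) = 0.3085^4 = 0.009058
The M+2 peak is largest (0.408030); scaling to 100 gives 56.04 : 100.00 : 66.92 : 19.90 : 2.22.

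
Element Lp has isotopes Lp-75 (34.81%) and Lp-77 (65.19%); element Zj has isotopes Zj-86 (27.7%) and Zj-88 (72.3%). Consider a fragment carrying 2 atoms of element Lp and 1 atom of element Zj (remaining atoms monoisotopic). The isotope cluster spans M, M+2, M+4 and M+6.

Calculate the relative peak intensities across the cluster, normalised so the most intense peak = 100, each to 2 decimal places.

Element Lp pattern (n=2): 0.12117361 : 0.45385278 : 0.42497361
Element Zj pattern (n=1): 0.2770 : 0.7230
Convolve the two distributions (both contribute in 2-u steps):
  M: 0.12117361×0.2770 = 0.033565
  M+2: 0.12117361×0.7230 + 0.45385278×0.2770 = 0.213326
  M+4: 0.45385278×0.7230 + 0.42497361×0.2770 = 0.445853
  M+6: 0.42497361×0.7230 = 0.307256
Scale to base peak (0.445853) = 100: 7.53 : 47.85 : 100.00 : 68.91

7.53 : 47.85 : 100.00 : 68.91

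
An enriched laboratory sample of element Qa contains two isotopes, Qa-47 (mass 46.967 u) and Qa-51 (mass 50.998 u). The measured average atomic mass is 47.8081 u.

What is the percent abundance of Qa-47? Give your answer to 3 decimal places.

79.134%

With x = fraction of Qa-47 (so Qa-51 is 1 − x):
46.967·x + 50.998·(1 − x) = 47.8081
(46.967 − 50.998)·x = 47.8081 − 50.998
x = -3.1899 / -4.031 = 0.79134 → 79.134% Qa-47, 20.866% Qa-51.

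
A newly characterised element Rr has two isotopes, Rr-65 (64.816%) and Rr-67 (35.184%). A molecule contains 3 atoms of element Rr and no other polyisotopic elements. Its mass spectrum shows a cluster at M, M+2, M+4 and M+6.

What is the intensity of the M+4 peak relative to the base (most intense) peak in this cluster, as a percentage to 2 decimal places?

54.28%

Binomial terms of (0.64816 + 0.35184)^3: M 0.2723, M+2 0.4434, M+4 0.2407, M+6 0.0436 → M+2 is the base peak.
P(M+2) = C(3,1) × 0.64816^2 × 0.35184^1 = 3 × 0.42011139 × 0.35184 = 0.443436 (base)
P(M+4) = C(3,2) × 0.64816^1 × 0.35184^2 = 3 × 0.64816 × 0.12379139 = 0.240710
Relative intensity = 0.240710 / 0.443436 × 100 = 54.28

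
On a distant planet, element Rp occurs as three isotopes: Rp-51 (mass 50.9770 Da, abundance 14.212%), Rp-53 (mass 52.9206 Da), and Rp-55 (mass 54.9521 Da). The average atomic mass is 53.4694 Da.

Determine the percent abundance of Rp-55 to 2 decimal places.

The remaining 85.788% is split between Rp-53 (fraction x) and Rp-55 (fraction 0.85788 − x).
Substituting: 52.9206x + 54.9521(0.85788 − x) = 46.22454876
(52.9206 − 54.9521)x = -0.917758788  ⇒  x = 0.45176, y = 0.40612
Rp-53: 45.18%, Rp-55: 40.61%.

40.61%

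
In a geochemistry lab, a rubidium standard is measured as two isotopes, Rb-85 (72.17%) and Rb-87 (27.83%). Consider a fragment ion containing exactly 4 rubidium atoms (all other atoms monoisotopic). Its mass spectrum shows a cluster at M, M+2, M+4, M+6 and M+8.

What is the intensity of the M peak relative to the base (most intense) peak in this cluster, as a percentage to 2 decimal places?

Binomial terms of (0.7217 + 0.2783)^4: M 0.2713, M+2 0.4184, M+4 0.2420, M+6 0.0622, M+8 0.0060 → M+2 is the base peak.
P(M+2) = C(4,1) × 0.7217^3 × 0.2783^1 = 4 × 0.37589809 × 0.2783 = 0.418450 (base)
P(M) = C(4,0) × 0.7217^4 × 0.2783^0 = 1 × 0.27128565 × 1.0000 = 0.271286
Relative intensity = 0.271286 / 0.418450 × 100 = 64.83

64.83%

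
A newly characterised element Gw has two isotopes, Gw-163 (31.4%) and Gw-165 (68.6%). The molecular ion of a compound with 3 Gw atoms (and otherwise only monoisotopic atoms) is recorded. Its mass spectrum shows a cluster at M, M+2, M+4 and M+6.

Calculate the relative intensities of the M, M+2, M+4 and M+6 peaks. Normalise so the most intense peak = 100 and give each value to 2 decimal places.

Each Gw atom is independently Gw-163 (p = 0.314) or Gw-165 (q = 0.686); the cluster is the binomial expansion (p + q)^3.
P(M) = 0.314^3 = 0.030959
P(M+2) = 3 × 0.314^2 × 0.686^1 = 0.202911
P(M+4) = 3 × 0.314^1 × 0.686^2 = 0.443301
P(M+6) = 0.686^3 = 0.322829
The M+4 peak is largest (0.443301); scaling to 100 gives 6.98 : 45.77 : 100.00 : 72.82.

6.98 : 45.77 : 100.00 : 72.82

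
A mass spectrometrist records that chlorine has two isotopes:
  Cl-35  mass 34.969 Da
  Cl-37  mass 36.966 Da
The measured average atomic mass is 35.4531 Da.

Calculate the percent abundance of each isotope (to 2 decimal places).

Cl-35: 75.76%, Cl-37: 24.24%

Writing the weighted mean with unknown fraction x of Cl-35:
34.969·x + 36.966·(1 − x) = 35.4531
(34.969 − 36.966)·x = 35.4531 − 36.966
x = -1.5129 / -1.997 = 0.75759 → 75.76% Cl-35, 24.24% Cl-37.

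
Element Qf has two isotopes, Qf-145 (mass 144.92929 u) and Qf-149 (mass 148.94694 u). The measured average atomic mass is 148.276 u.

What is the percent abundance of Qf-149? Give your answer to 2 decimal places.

Writing the weighted mean with unknown fraction x of Qf-145:
144.92929·x + 148.94694·(1 − x) = 148.276
(144.92929 − 148.94694)·x = 148.276 − 148.94694
x = -0.67094 / -4.01765 = 0.16700 → 16.70% Qf-145, 83.30% Qf-149.

83.30%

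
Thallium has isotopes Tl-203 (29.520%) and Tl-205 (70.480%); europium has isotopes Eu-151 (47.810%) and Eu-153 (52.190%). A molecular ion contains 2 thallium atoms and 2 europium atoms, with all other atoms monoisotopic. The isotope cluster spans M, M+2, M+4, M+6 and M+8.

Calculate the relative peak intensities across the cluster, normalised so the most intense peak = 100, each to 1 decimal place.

Thallium pattern (n=2): 0.08714304 : 0.41611392 : 0.49674304
Europium pattern (n=2): 0.22857961 : 0.49904078 : 0.27237961
Convolve the two distributions (both contribute in 2-u steps):
  M: 0.08714304×0.22857961 = 0.019919
  M+2: 0.08714304×0.49904078 + 0.41611392×0.22857961 = 0.138603
  M+4: 0.08714304×0.27237961 + 0.41611392×0.49904078 + 0.49674304×0.22857961 = 0.344939
  M+6: 0.41611392×0.27237961 + 0.49674304×0.49904078 = 0.361236
  M+8: 0.49674304×0.27237961 = 0.135303
Scale to base peak (0.361236) = 100: 5.5 : 38.4 : 95.5 : 100.0 : 37.5

5.5 : 38.4 : 95.5 : 100.0 : 37.5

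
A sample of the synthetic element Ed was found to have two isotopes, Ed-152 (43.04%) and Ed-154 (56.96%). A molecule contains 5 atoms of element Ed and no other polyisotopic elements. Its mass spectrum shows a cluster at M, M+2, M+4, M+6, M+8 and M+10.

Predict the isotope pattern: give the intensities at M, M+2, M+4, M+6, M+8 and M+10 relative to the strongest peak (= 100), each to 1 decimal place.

4.3 : 28.5 : 75.6 : 100.0 : 66.2 : 17.5

The 5 Ed atoms are independent, so intensities follow the terms of (0.4304 + 0.5696)^5.
P(M) = 0.4304^5 = 0.014769
P(M+2) = 5 × 0.4304^4 × 0.5696^1 = 0.097730
P(M+4) = 10 × 0.4304^3 × 0.5696^2 = 0.258676
P(M+6) = 10 × 0.4304^2 × 0.5696^3 = 0.342337
P(M+8) = 5 × 0.4304^1 × 0.5696^4 = 0.226528
P(M+10) = 0.5696^5 = 0.059958
The M+6 peak is largest (0.342337); scaling to 100 gives 4.3 : 28.5 : 75.6 : 100.0 : 66.2 : 17.5.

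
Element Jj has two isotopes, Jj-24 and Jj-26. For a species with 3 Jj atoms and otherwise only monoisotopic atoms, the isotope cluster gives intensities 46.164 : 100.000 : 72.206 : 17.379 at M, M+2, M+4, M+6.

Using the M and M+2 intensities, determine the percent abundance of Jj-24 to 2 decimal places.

If p is the fraction of Jj that is Jj-24, then I(M+2)/I(M) = [C(3,1)·p^2·(1−p)] / p^3 = 3·(1−p)/p = 100.000/46.164 = 2.1662
(1−p)/p = 2.1662/3 = 0.7221  ⇒  p = 1/(1 + 0.7221) = 0.5807
Jj-24: 58.07%, Jj-26: 41.93%.

58.07%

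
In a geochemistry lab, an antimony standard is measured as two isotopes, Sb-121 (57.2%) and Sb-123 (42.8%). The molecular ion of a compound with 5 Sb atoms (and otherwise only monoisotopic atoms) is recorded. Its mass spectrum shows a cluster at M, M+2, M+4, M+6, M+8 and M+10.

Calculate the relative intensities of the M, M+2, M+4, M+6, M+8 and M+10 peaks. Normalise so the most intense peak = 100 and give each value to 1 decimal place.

17.9 : 66.8 : 100.0 : 74.8 : 28.0 : 4.2

Expanding (0.572 + 0.428)^5:
P(M) = 0.572^5 = 0.061232
P(M+2) = 5 × 0.572^4 × 0.428^1 = 0.229086
P(M+4) = 10 × 0.572^3 × 0.428^2 = 0.342827
P(M+6) = 10 × 0.572^2 × 0.428^3 = 0.256521
P(M+8) = 5 × 0.572^1 × 0.428^4 = 0.095971
P(M+10) = 0.428^5 = 0.014362
The M+4 peak is largest (0.342827); scaling to 100 gives 17.9 : 66.8 : 100.0 : 74.8 : 28.0 : 4.2.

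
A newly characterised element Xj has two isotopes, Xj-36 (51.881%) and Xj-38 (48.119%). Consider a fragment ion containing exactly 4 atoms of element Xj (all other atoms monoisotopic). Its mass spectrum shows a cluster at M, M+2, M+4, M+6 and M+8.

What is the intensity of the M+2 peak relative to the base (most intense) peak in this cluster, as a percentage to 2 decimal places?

71.88%

Term probabilities: M 0.0724, M+2 0.2688, M+4 0.3739, M+6 0.2312, M+8 0.0536. Base peak = M+4.
P(M+4) = C(4,2) × 0.51881^2 × 0.48119^2 = 6 × 0.26916382 × 0.23154382 = 0.373939 (base)
P(M+2) = C(4,1) × 0.51881^3 × 0.48119^1 = 4 × 0.13964488 × 0.48119 = 0.268783
Relative intensity = 0.268783 / 0.373939 × 100 = 71.88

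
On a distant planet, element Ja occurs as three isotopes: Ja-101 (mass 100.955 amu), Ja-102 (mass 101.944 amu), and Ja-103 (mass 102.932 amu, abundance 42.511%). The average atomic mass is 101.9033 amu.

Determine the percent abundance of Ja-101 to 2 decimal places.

46.58%

Let x and y be the fractions of Ja-101 and Ja-102. Then x + y = 1 − 0.42511 = 0.57489 and 100.955x + 101.944y = 101.9033 − 0.42511×102.932 = 58.14587748.
Substituting: 100.955x + 101.944(0.57489 − x) = 58.14587748
(100.955 − 101.944)x = -0.46070868  ⇒  x = 0.46583, y = 0.10906
Ja-101: 46.58%, Ja-102: 10.91%.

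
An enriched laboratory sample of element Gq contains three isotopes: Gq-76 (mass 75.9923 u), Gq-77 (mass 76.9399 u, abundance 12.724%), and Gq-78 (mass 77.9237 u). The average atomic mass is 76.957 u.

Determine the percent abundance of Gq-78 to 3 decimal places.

The remaining 87.276% is split between Gq-76 (fraction x) and Gq-78 (fraction 0.87276 − x).
Substituting: 75.9923x + 77.9237(0.87276 − x) = 67.167167124
(75.9923 − 77.9237)x = -0.841521288  ⇒  x = 0.43571, y = 0.43705
Gq-76: 43.571%, Gq-78: 43.705%.

43.705%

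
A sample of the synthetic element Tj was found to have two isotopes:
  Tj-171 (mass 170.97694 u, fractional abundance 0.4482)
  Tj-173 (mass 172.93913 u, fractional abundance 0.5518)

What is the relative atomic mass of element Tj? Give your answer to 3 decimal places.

172.060 u

Average mass = Σ (abundance × isotope mass) = 0.4482 × 170.97694 + 0.5518 × 172.93913
= 76.631865 + 95.427812 = 172.059677 u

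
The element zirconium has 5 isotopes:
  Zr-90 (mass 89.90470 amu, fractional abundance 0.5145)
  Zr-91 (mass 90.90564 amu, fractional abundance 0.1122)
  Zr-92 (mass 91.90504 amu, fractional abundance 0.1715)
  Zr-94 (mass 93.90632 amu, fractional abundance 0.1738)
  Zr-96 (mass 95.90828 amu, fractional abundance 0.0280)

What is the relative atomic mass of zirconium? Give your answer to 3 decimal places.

Ar = Σ fᵢ·mᵢ = 0.5145 × 89.90470 + 0.1122 × 90.90564 + 0.1715 × 91.90504 + 0.1738 × 93.90632 + 0.0280 × 95.90828
= 46.255968 + 10.199613 + 15.761714 + 16.320918 + 2.685432 = 91.223645 amu

91.224 amu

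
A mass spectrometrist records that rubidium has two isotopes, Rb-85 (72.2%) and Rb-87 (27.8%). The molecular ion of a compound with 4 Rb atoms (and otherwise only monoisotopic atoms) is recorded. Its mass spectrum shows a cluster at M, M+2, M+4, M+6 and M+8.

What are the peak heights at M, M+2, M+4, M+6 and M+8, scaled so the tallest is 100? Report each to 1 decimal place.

64.9 : 100.0 : 57.8 : 14.8 : 1.4

Each Rb atom is independently Rb-85 (p = 0.722) or Rb-87 (q = 0.278); the cluster is the binomial expansion (p + q)^4.
P(M) = 0.722^4 = 0.271737
P(M+2) = 4 × 0.722^3 × 0.278^1 = 0.418520
P(M+4) = 6 × 0.722^2 × 0.278^2 = 0.241721
P(M+6) = 4 × 0.722^1 × 0.278^3 = 0.062049
P(M+8) = 0.278^4 = 0.005973
The M+2 peak is largest (0.418520); scaling to 100 gives 64.9 : 100.0 : 57.8 : 14.8 : 1.4.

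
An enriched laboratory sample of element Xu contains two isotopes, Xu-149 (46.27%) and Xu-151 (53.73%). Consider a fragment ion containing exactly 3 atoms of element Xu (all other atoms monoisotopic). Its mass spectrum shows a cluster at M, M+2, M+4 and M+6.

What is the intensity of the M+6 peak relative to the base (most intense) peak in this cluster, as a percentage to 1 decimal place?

Term probabilities: M 0.0991, M+2 0.3451, M+4 0.4007, M+6 0.1551. Base peak = M+4.
P(M+4) = C(3,2) × 0.4627^1 × 0.5373^2 = 3 × 0.4627 × 0.28869129 = 0.400732 (base)
P(M+6) = C(3,3) × 0.4627^0 × 0.5373^3 = 1 × 1.0000 × 0.15511383 = 0.155114
Relative intensity = 0.155114 / 0.400732 × 100 = 38.7

38.7%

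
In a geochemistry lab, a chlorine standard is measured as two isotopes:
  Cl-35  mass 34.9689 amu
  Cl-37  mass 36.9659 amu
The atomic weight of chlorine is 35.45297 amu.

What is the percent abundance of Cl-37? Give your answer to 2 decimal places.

24.24%

Let x be the fractional abundance of Cl-35; then Cl-37 has abundance 1 − x.
34.9689·x + 36.9659·(1 − x) = 35.45297
(34.9689 − 36.9659)·x = 35.45297 − 36.9659
x = -1.51293 / -1.9970 = 0.75760 → 75.76% Cl-35, 24.24% Cl-37.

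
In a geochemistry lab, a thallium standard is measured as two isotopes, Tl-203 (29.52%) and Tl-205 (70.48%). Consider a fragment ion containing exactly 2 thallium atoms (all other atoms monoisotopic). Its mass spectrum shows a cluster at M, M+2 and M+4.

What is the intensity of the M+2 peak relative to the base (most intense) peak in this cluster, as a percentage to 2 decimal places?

Term probabilities: M 0.0871, M+2 0.4161, M+4 0.4967. Base peak = M+4.
P(M+4) = C(2,2) × 0.2952^0 × 0.7048^2 = 1 × 1.0000 × 0.49674304 = 0.496743 (base)
P(M+2) = C(2,1) × 0.2952^1 × 0.7048^1 = 2 × 0.2952 × 0.7048 = 0.416114
Relative intensity = 0.416114 / 0.496743 × 100 = 83.77

83.77%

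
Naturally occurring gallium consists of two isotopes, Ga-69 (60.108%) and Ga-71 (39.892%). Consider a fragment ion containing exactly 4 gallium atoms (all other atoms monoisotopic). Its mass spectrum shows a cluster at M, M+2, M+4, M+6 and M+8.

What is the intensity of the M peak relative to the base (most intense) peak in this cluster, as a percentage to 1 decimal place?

Binomial terms of (0.60108 + 0.39892)^4: M 0.1305, M+2 0.3465, M+4 0.3450, M+6 0.1526, M+8 0.0253 → M+2 is the base peak.
P(M+2) = C(4,1) × 0.60108^3 × 0.39892^1 = 4 × 0.2171685 × 0.39892 = 0.346531 (base)
P(M) = C(4,0) × 0.60108^4 × 0.39892^0 = 1 × 0.13053564 × 1.0000 = 0.130536
Relative intensity = 0.130536 / 0.346531 × 100 = 37.7

37.7%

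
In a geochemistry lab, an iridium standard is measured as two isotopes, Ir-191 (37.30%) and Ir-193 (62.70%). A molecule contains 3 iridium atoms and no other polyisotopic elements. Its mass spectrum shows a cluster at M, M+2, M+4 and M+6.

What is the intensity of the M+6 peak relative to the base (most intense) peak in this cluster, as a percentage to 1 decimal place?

56.0%

Binomial terms of (0.3730 + 0.6270)^3: M 0.0519, M+2 0.2617, M+4 0.4399, M+6 0.2465 → M+4 is the base peak.
P(M+4) = C(3,2) × 0.3730^1 × 0.6270^2 = 3 × 0.3730 × 0.393129 = 0.439911 (base)
P(M+6) = C(3,3) × 0.3730^0 × 0.6270^3 = 1 × 1.0000 × 0.24649188 = 0.246492
Relative intensity = 0.246492 / 0.439911 × 100 = 56.0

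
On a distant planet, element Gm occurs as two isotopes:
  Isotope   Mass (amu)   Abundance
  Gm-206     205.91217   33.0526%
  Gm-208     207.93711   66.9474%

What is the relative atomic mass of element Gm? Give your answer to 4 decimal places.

207.2678 amu

The abundance-weighted mean is 0.330526 × 205.91217 + 0.669474 × 207.93711
= 68.059326 + 139.208489 = 207.267815 amu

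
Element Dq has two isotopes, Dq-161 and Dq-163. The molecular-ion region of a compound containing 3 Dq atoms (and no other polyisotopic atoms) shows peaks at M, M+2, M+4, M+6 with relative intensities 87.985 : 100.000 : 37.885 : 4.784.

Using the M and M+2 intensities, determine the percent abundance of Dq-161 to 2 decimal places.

72.52%

If p is the fraction of Dq that is Dq-161, then I(M+2)/I(M) = [C(3,1)·p^2·(1−p)] / p^3 = 3·(1−p)/p = 100.000/87.985 = 1.1366
(1−p)/p = 1.1366/3 = 0.3789  ⇒  p = 1/(1 + 0.3789) = 0.7252
Dq-161: 72.52%, Dq-163: 27.48%.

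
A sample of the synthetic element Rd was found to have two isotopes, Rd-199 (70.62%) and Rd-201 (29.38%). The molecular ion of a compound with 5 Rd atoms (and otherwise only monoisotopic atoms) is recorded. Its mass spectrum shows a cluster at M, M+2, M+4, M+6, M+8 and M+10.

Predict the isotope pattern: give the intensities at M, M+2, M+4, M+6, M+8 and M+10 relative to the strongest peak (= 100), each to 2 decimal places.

The 5 Rd atoms are independent, so intensities follow the terms of (0.7062 + 0.2938)^5.
P(M) = 0.7062^5 = 0.175646
P(M+2) = 5 × 0.7062^4 × 0.2938^1 = 0.365370
P(M+4) = 10 × 0.7062^3 × 0.2938^2 = 0.304009
P(M+6) = 10 × 0.7062^2 × 0.2938^3 = 0.126477
P(M+8) = 5 × 0.7062^1 × 0.2938^4 = 0.026309
P(M+10) = 0.2938^5 = 0.002189
The M+2 peak is largest (0.365370); scaling to 100 gives 48.07 : 100.00 : 83.21 : 34.62 : 7.20 : 0.60.

48.07 : 100.00 : 83.21 : 34.62 : 7.20 : 0.60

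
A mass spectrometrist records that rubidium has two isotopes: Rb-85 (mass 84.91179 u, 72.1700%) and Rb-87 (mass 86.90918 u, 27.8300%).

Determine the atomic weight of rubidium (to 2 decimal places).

85.47 u

Weight each isotope mass by its fractional abundance: 0.721700 × 84.91179 + 0.278300 × 86.90918
= 61.280839 + 24.186825 = 85.467664 u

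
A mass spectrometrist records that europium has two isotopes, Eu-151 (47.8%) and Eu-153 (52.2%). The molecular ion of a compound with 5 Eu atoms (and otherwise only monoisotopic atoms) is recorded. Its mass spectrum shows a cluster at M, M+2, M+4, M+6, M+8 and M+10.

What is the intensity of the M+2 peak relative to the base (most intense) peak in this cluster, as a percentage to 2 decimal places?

Binomial terms of (0.478 + 0.522)^5: M 0.0250, M+2 0.1363, M+4 0.2976, M+6 0.3250, M+8 0.1775, M+10 0.0388 → M+6 is the base peak.
P(M+6) = C(5,3) × 0.478^2 × 0.522^3 = 10 × 0.228484 × 0.14223665 = 0.324988 (base)
P(M+2) = C(5,1) × 0.478^4 × 0.522^1 = 5 × 0.05220494 × 0.5220 = 0.136255
Relative intensity = 0.136255 / 0.324988 × 100 = 41.93

41.93%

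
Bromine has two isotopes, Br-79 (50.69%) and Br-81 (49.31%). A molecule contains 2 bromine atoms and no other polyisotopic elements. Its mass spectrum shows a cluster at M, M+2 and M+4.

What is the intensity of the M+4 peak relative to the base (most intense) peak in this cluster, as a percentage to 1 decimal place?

(0.5069 + 0.4931)^2 gives M 0.2569, M+2 0.4999, M+4 0.2431; the largest is M+2.
P(M+2) = C(2,1) × 0.5069^1 × 0.4931^1 = 2 × 0.5069 × 0.4931 = 0.499905 (base)
P(M+4) = C(2,2) × 0.5069^0 × 0.4931^2 = 1 × 1.0000 × 0.24314761 = 0.243148
Relative intensity = 0.243148 / 0.499905 × 100 = 48.6

48.6%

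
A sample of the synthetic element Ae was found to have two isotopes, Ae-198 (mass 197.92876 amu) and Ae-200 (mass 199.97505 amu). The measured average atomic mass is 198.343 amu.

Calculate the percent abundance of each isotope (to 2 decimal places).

Ae-198: 79.76%, Ae-200: 20.24%

Let x be the fractional abundance of Ae-198; then Ae-200 has abundance 1 − x.
197.92876·x + 199.97505·(1 − x) = 198.343
(197.92876 − 199.97505)·x = 198.343 − 199.97505
x = -1.63205 / -2.04629 = 0.79757 → 79.76% Ae-198, 20.24% Ae-200.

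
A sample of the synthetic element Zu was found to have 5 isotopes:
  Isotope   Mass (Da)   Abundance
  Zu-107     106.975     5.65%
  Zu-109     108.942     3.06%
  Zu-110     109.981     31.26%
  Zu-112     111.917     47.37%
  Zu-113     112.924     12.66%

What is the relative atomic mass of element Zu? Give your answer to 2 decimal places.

Weight each isotope mass by its fractional abundance: 0.0565 × 106.975 + 0.0306 × 108.942 + 0.3126 × 109.981 + 0.4737 × 111.917 + 0.1266 × 112.924
= 6.0441 + 3.3336 + 34.3801 + 53.0151 + 14.2962 = 111.0691 Da

111.07 Da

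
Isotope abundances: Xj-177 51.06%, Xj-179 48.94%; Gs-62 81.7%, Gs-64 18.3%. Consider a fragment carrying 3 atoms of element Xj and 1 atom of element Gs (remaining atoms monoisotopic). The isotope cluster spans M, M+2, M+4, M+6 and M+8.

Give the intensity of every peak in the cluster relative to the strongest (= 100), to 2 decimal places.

29.41 : 91.16 : 100.00 : 44.05 : 5.80

Element Xj pattern (n=3): 0.13311973 : 0.38277789 : 0.36688503 : 0.11721735
Element Gs pattern (n=1): 0.8170 : 0.1830
Convolve the two distributions (both contribute in 2-u steps):
  M: 0.13311973×0.8170 = 0.108759
  M+2: 0.13311973×0.1830 + 0.38277789×0.8170 = 0.337090
  M+4: 0.38277789×0.1830 + 0.36688503×0.8170 = 0.369793
  M+6: 0.36688503×0.1830 + 0.11721735×0.8170 = 0.162907
  M+8: 0.11721735×0.1830 = 0.021451
Scale to base peak (0.369793) = 100: 29.41 : 91.16 : 100.00 : 44.05 : 5.80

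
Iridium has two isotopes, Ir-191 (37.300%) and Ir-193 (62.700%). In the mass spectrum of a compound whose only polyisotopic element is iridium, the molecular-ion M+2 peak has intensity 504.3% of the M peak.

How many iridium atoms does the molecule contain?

The M+2/M ratio from n Ir atoms is n · q/p = n · 0.62700/0.37300.
n = 5.043 × 0.37300/0.62700 = 3.00 ≈ 3

3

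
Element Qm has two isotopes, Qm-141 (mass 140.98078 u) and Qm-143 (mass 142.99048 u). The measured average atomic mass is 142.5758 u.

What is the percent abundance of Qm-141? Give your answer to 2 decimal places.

With x = fraction of Qm-141 (so Qm-143 is 1 − x):
140.98078·x + 142.99048·(1 − x) = 142.5758
(140.98078 − 142.99048)·x = 142.5758 − 142.99048
x = -0.41468 / -2.00970 = 0.20634 → 20.63% Qm-141, 79.37% Qm-143.

20.63%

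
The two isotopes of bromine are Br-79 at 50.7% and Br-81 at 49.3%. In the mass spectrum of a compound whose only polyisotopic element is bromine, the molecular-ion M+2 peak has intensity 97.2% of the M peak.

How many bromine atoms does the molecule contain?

The M+2/M ratio from n Br atoms is n · q/p = n · 0.493/0.507.
n = 0.972 × 0.507/0.493 = 1.00 ≈ 1

1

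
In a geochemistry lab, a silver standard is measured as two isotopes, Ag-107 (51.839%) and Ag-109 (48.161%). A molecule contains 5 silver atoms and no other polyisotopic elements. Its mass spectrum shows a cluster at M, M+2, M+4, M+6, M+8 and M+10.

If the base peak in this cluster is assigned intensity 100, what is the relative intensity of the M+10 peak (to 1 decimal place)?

Binomial terms of (0.51839 + 0.48161)^5: M 0.0374, M+2 0.1739, M+4 0.3231, M+6 0.3002, M+8 0.1394, M+10 0.0259 → M+4 is the base peak.
P(M+4) = C(5,2) × 0.51839^3 × 0.48161^2 = 10 × 0.13930601 × 0.23194819 = 0.323118 (base)
P(M+10) = C(5,5) × 0.51839^0 × 0.48161^5 = 1 × 1.0000 × 0.0259106 = 0.025911
Relative intensity = 0.025911 / 0.323118 × 100 = 8.0

8.0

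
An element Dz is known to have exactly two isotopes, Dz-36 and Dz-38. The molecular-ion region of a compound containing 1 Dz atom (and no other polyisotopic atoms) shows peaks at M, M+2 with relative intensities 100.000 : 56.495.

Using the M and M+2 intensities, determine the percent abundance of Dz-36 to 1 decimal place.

63.9%

Let p = fractional abundance of Dz-36. I(M+2)/I(M) = [C(1,1)·p^0·(1−p)] / p^1 = 1·(1−p)/p = 56.495/100.000 = 0.5649
(1−p)/p = 0.5649/1 = 0.5649  ⇒  p = 1/(1 + 0.5649) = 0.6390
Dz-36: 63.9%, Dz-38: 36.1%.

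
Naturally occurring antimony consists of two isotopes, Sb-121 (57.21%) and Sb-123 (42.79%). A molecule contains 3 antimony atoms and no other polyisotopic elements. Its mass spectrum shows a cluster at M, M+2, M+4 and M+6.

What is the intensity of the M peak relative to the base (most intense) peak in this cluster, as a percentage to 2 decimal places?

44.57%

Term probabilities: M 0.1872, M+2 0.4202, M+4 0.3143, M+6 0.0783. Base peak = M+2.
P(M+2) = C(3,1) × 0.5721^2 × 0.4279^1 = 3 × 0.32729841 × 0.4279 = 0.420153 (base)
P(M) = C(3,0) × 0.5721^3 × 0.4279^0 = 1 × 0.18724742 × 1.0000 = 0.187247
Relative intensity = 0.187247 / 0.420153 × 100 = 44.57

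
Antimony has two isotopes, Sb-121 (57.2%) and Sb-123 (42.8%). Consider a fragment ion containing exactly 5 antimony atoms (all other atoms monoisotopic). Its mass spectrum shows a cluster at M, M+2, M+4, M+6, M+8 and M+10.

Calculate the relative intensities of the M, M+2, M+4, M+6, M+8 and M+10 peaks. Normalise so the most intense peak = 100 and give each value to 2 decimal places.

Each Sb atom is independently Sb-121 (p = 0.572) or Sb-123 (q = 0.428); the cluster is the binomial expansion (p + q)^5.
P(M) = 0.572^5 = 0.061232
P(M+2) = 5 × 0.572^4 × 0.428^1 = 0.229086
P(M+4) = 10 × 0.572^3 × 0.428^2 = 0.342827
P(M+6) = 10 × 0.572^2 × 0.428^3 = 0.256521
P(M+8) = 5 × 0.572^1 × 0.428^4 = 0.095971
P(M+10) = 0.428^5 = 0.014362
The M+4 peak is largest (0.342827); scaling to 100 gives 17.86 : 66.82 : 100.00 : 74.83 : 27.99 : 4.19.

17.86 : 66.82 : 100.00 : 74.83 : 27.99 : 4.19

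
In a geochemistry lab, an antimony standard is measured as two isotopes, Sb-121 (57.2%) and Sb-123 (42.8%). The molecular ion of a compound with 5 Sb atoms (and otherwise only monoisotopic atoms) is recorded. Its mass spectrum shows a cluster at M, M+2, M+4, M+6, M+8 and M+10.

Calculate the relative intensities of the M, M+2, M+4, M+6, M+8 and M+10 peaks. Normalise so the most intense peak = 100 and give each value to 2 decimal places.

Each Sb atom is independently Sb-121 (p = 0.572) or Sb-123 (q = 0.428); the cluster is the binomial expansion (p + q)^5.
P(M) = 0.572^5 = 0.061232
P(M+2) = 5 × 0.572^4 × 0.428^1 = 0.229086
P(M+4) = 10 × 0.572^3 × 0.428^2 = 0.342827
P(M+6) = 10 × 0.572^2 × 0.428^3 = 0.256521
P(M+8) = 5 × 0.572^1 × 0.428^4 = 0.095971
P(M+10) = 0.428^5 = 0.014362
The M+4 peak is largest (0.342827); scaling to 100 gives 17.86 : 66.82 : 100.00 : 74.83 : 27.99 : 4.19.

17.86 : 66.82 : 100.00 : 74.83 : 27.99 : 4.19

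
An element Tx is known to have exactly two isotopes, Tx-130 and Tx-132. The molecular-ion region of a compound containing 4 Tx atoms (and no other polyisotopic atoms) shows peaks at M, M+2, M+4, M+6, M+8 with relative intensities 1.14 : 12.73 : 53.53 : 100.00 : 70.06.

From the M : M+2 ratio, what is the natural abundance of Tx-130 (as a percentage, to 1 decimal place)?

If p is the fraction of Tx that is Tx-130, then I(M+2)/I(M) = [C(4,1)·p^3·(1−p)] / p^4 = 4·(1−p)/p = 12.73/1.14 = 11.1667
(1−p)/p = 11.1667/4 = 2.7917  ⇒  p = 1/(1 + 2.7917) = 0.2637
Tx-130: 26.4%, Tx-132: 73.6%.

26.4%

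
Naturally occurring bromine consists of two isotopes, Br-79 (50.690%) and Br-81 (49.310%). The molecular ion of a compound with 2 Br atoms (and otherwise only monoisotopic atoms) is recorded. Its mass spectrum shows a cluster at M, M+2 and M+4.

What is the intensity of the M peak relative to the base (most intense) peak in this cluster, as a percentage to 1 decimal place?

(0.50690 + 0.49310)^2 gives M 0.2569, M+2 0.4999, M+4 0.2431; the largest is M+2.
P(M+2) = C(2,1) × 0.50690^1 × 0.49310^1 = 2 × 0.5069 × 0.4931 = 0.499905 (base)
P(M) = C(2,0) × 0.50690^2 × 0.49310^0 = 1 × 0.25694761 × 1.0000 = 0.256948
Relative intensity = 0.256948 / 0.499905 × 100 = 51.4

51.4%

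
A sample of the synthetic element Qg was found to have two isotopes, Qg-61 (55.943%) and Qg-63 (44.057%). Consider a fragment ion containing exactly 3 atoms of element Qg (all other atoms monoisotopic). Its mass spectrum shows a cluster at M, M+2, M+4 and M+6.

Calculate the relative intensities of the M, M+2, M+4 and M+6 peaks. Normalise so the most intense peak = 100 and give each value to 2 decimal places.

Each Qg atom is independently Qg-61 (p = 0.55943) or Qg-63 (q = 0.44057); the cluster is the binomial expansion (p + q)^3.
P(M) = 0.55943^3 = 0.175080
P(M+2) = 3 × 0.55943^2 × 0.44057^1 = 0.413645
P(M+4) = 3 × 0.55943^1 × 0.44057^2 = 0.325759
P(M+6) = 0.44057^3 = 0.085515
The M+2 peak is largest (0.413645); scaling to 100 gives 42.33 : 100.00 : 78.75 : 20.67.

42.33 : 100.00 : 78.75 : 20.67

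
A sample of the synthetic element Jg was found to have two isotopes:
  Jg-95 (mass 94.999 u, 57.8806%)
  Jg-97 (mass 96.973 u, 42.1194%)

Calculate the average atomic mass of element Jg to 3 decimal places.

Average mass = Σ (abundance × isotope mass) = 0.578806 × 94.999 + 0.421194 × 96.973
= 54.9860 + 40.8444 = 95.8304 u

95.830 u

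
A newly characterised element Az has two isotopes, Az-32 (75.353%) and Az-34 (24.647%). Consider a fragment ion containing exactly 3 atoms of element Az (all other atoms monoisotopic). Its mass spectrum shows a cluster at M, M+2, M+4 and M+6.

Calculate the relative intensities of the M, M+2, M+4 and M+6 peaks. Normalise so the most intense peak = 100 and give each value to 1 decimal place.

Each Az atom is independently Az-32 (p = 0.75353) or Az-34 (q = 0.24647); the cluster is the binomial expansion (p + q)^3.
P(M) = 0.75353^3 = 0.427860
P(M+2) = 3 × 0.75353^2 × 0.24647^1 = 0.419843
P(M+4) = 3 × 0.75353^1 × 0.24647^2 = 0.137325
P(M+6) = 0.24647^3 = 0.014972
The M peak is largest (0.427860); scaling to 100 gives 100.0 : 98.1 : 32.1 : 3.5.

100.0 : 98.1 : 32.1 : 3.5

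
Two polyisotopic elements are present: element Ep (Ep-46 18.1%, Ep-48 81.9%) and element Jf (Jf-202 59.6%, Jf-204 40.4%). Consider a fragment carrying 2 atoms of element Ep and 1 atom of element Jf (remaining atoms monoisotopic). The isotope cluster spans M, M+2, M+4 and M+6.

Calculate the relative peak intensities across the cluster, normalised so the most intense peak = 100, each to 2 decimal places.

3.76 : 36.56 : 100.00 : 52.16

Element Ep pattern (n=2): 0.032761 : 0.296478 : 0.670761
Element Jf pattern (n=1): 0.5960 : 0.4040
Convolve the two distributions (both contribute in 2-u steps):
  M: 0.032761×0.5960 = 0.019526
  M+2: 0.032761×0.4040 + 0.296478×0.5960 = 0.189936
  M+4: 0.296478×0.4040 + 0.670761×0.5960 = 0.519551
  M+6: 0.670761×0.4040 = 0.270987
Scale to base peak (0.519551) = 100: 3.76 : 36.56 : 100.00 : 52.16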